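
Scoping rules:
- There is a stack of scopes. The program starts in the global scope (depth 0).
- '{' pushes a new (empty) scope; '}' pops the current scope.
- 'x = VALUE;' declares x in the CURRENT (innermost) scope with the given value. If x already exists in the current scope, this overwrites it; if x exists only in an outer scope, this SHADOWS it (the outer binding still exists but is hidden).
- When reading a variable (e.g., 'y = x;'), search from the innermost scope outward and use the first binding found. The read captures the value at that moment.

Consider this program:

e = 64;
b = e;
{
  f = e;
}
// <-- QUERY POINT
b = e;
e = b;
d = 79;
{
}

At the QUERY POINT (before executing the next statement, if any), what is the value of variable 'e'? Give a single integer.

Step 1: declare e=64 at depth 0
Step 2: declare b=(read e)=64 at depth 0
Step 3: enter scope (depth=1)
Step 4: declare f=(read e)=64 at depth 1
Step 5: exit scope (depth=0)
Visible at query point: b=64 e=64

Answer: 64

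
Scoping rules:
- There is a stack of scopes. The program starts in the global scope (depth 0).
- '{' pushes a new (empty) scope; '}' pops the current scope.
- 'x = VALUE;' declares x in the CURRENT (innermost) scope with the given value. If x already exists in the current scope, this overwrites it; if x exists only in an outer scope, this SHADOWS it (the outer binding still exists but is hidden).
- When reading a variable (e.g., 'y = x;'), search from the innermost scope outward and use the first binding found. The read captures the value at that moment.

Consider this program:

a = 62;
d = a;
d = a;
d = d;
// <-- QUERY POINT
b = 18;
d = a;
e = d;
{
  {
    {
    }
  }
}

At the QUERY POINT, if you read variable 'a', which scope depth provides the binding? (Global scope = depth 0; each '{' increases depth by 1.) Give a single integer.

Answer: 0

Derivation:
Step 1: declare a=62 at depth 0
Step 2: declare d=(read a)=62 at depth 0
Step 3: declare d=(read a)=62 at depth 0
Step 4: declare d=(read d)=62 at depth 0
Visible at query point: a=62 d=62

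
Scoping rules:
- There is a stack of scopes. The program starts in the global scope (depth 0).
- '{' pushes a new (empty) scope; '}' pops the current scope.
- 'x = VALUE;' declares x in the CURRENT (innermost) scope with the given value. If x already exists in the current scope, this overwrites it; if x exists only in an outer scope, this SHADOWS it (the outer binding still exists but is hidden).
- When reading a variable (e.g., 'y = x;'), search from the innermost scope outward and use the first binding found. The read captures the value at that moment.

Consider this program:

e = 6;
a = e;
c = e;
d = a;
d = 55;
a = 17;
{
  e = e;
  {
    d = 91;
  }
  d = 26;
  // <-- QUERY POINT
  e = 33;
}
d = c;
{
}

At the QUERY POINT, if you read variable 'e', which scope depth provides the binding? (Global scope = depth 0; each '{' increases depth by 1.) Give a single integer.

Answer: 1

Derivation:
Step 1: declare e=6 at depth 0
Step 2: declare a=(read e)=6 at depth 0
Step 3: declare c=(read e)=6 at depth 0
Step 4: declare d=(read a)=6 at depth 0
Step 5: declare d=55 at depth 0
Step 6: declare a=17 at depth 0
Step 7: enter scope (depth=1)
Step 8: declare e=(read e)=6 at depth 1
Step 9: enter scope (depth=2)
Step 10: declare d=91 at depth 2
Step 11: exit scope (depth=1)
Step 12: declare d=26 at depth 1
Visible at query point: a=17 c=6 d=26 e=6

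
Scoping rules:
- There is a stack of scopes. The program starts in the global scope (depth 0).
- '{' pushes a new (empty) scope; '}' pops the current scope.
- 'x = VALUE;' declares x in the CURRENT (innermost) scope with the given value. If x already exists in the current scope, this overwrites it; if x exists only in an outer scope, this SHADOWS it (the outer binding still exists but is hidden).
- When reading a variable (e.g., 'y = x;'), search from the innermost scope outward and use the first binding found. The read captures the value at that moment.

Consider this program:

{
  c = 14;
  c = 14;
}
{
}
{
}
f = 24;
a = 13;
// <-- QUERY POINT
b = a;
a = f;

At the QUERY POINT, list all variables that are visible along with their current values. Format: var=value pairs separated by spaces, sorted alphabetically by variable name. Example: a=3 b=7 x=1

Step 1: enter scope (depth=1)
Step 2: declare c=14 at depth 1
Step 3: declare c=14 at depth 1
Step 4: exit scope (depth=0)
Step 5: enter scope (depth=1)
Step 6: exit scope (depth=0)
Step 7: enter scope (depth=1)
Step 8: exit scope (depth=0)
Step 9: declare f=24 at depth 0
Step 10: declare a=13 at depth 0
Visible at query point: a=13 f=24

Answer: a=13 f=24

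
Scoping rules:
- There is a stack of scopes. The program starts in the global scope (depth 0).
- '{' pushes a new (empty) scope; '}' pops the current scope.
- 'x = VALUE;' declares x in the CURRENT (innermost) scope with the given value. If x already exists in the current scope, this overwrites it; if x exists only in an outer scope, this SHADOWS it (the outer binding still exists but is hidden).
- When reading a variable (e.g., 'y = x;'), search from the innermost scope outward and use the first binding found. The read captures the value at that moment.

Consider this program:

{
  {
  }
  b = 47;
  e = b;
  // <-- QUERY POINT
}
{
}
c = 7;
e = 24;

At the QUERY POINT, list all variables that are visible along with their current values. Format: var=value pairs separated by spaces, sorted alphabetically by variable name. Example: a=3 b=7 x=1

Answer: b=47 e=47

Derivation:
Step 1: enter scope (depth=1)
Step 2: enter scope (depth=2)
Step 3: exit scope (depth=1)
Step 4: declare b=47 at depth 1
Step 5: declare e=(read b)=47 at depth 1
Visible at query point: b=47 e=47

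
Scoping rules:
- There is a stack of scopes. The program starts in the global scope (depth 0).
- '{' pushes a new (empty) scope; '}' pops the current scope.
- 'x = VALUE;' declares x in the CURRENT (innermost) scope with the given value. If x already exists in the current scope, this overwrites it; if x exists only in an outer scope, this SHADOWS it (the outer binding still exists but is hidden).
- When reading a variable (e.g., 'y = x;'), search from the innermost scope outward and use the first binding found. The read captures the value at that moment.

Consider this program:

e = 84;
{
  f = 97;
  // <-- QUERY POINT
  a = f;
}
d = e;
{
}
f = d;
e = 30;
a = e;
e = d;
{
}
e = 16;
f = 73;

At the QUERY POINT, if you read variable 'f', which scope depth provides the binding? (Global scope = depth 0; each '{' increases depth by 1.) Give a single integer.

Answer: 1

Derivation:
Step 1: declare e=84 at depth 0
Step 2: enter scope (depth=1)
Step 3: declare f=97 at depth 1
Visible at query point: e=84 f=97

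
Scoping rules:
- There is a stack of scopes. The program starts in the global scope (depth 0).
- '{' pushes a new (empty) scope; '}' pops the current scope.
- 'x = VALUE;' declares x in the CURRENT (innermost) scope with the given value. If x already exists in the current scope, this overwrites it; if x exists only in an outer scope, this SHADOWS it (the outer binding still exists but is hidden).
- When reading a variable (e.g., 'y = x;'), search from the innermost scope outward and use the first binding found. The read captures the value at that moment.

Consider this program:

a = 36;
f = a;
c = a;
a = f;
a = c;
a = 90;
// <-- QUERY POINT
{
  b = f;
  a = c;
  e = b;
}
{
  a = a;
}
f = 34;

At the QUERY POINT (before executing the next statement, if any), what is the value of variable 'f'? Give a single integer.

Answer: 36

Derivation:
Step 1: declare a=36 at depth 0
Step 2: declare f=(read a)=36 at depth 0
Step 3: declare c=(read a)=36 at depth 0
Step 4: declare a=(read f)=36 at depth 0
Step 5: declare a=(read c)=36 at depth 0
Step 6: declare a=90 at depth 0
Visible at query point: a=90 c=36 f=36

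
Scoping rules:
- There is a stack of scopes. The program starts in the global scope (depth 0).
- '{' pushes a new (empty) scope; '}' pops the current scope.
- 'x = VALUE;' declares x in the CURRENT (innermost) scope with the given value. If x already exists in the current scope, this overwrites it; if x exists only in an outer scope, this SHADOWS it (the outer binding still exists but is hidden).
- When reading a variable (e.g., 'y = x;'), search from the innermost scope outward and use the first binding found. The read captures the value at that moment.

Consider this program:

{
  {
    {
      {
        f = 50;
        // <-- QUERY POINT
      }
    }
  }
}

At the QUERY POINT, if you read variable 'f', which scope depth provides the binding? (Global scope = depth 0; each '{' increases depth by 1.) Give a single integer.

Step 1: enter scope (depth=1)
Step 2: enter scope (depth=2)
Step 3: enter scope (depth=3)
Step 4: enter scope (depth=4)
Step 5: declare f=50 at depth 4
Visible at query point: f=50

Answer: 4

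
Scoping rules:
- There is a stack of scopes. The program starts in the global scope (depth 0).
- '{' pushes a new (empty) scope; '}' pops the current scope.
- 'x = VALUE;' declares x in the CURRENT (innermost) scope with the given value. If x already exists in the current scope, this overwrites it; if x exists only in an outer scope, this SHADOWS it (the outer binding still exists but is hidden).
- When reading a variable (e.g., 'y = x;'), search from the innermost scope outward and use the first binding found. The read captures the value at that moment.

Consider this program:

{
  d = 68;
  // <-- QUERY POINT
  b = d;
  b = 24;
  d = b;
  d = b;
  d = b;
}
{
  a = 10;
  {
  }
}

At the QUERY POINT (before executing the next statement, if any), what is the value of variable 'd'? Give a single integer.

Step 1: enter scope (depth=1)
Step 2: declare d=68 at depth 1
Visible at query point: d=68

Answer: 68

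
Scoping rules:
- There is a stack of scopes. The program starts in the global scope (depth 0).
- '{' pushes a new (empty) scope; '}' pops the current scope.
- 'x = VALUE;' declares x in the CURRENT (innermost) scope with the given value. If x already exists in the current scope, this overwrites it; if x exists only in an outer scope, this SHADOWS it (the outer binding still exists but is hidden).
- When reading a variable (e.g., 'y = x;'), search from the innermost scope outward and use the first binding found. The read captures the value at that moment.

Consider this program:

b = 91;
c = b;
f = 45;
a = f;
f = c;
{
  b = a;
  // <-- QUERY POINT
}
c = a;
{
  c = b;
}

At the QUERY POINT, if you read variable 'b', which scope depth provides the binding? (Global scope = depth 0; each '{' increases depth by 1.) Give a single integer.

Answer: 1

Derivation:
Step 1: declare b=91 at depth 0
Step 2: declare c=(read b)=91 at depth 0
Step 3: declare f=45 at depth 0
Step 4: declare a=(read f)=45 at depth 0
Step 5: declare f=(read c)=91 at depth 0
Step 6: enter scope (depth=1)
Step 7: declare b=(read a)=45 at depth 1
Visible at query point: a=45 b=45 c=91 f=91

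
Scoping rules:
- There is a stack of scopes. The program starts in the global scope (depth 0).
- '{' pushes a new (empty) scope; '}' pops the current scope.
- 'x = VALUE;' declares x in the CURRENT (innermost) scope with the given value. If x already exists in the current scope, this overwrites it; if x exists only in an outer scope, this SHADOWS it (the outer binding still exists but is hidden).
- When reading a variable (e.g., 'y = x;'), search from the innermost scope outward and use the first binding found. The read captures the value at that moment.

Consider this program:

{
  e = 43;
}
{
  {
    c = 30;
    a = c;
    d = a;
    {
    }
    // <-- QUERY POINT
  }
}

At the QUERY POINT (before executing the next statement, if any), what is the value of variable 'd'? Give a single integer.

Answer: 30

Derivation:
Step 1: enter scope (depth=1)
Step 2: declare e=43 at depth 1
Step 3: exit scope (depth=0)
Step 4: enter scope (depth=1)
Step 5: enter scope (depth=2)
Step 6: declare c=30 at depth 2
Step 7: declare a=(read c)=30 at depth 2
Step 8: declare d=(read a)=30 at depth 2
Step 9: enter scope (depth=3)
Step 10: exit scope (depth=2)
Visible at query point: a=30 c=30 d=30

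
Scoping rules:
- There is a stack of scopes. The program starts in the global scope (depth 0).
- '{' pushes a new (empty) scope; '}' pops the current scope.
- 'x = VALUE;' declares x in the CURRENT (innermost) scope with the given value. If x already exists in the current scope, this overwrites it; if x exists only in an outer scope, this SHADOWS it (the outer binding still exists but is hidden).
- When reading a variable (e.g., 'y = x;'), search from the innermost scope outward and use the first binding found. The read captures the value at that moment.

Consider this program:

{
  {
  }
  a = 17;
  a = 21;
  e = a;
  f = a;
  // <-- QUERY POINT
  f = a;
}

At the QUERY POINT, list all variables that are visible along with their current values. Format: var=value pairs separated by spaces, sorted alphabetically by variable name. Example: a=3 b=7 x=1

Step 1: enter scope (depth=1)
Step 2: enter scope (depth=2)
Step 3: exit scope (depth=1)
Step 4: declare a=17 at depth 1
Step 5: declare a=21 at depth 1
Step 6: declare e=(read a)=21 at depth 1
Step 7: declare f=(read a)=21 at depth 1
Visible at query point: a=21 e=21 f=21

Answer: a=21 e=21 f=21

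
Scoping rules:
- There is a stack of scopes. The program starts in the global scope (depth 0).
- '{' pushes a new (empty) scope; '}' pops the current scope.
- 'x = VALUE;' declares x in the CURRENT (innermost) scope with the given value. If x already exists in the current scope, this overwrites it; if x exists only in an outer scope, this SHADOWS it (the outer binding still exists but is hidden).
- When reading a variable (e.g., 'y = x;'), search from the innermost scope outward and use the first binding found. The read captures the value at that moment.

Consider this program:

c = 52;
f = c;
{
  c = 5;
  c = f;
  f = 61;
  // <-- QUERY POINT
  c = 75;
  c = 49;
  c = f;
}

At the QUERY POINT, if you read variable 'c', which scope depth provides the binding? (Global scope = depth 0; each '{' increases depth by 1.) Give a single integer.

Answer: 1

Derivation:
Step 1: declare c=52 at depth 0
Step 2: declare f=(read c)=52 at depth 0
Step 3: enter scope (depth=1)
Step 4: declare c=5 at depth 1
Step 5: declare c=(read f)=52 at depth 1
Step 6: declare f=61 at depth 1
Visible at query point: c=52 f=61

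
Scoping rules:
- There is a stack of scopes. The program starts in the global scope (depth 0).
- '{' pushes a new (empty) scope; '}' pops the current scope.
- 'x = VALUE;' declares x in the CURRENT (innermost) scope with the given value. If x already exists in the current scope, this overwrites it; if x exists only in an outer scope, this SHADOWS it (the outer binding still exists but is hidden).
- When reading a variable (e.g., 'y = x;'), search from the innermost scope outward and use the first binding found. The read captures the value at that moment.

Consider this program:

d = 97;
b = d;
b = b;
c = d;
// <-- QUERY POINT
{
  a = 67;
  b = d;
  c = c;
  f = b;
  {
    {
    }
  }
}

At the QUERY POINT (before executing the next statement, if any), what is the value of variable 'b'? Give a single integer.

Answer: 97

Derivation:
Step 1: declare d=97 at depth 0
Step 2: declare b=(read d)=97 at depth 0
Step 3: declare b=(read b)=97 at depth 0
Step 4: declare c=(read d)=97 at depth 0
Visible at query point: b=97 c=97 d=97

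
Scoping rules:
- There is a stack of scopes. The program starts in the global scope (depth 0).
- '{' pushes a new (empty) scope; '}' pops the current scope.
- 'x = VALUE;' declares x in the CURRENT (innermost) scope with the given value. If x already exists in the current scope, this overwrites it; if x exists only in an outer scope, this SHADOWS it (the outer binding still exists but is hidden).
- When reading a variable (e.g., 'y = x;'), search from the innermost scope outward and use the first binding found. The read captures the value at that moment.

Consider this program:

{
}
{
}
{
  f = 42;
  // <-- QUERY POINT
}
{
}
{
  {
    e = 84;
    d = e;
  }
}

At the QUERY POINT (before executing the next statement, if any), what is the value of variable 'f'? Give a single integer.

Answer: 42

Derivation:
Step 1: enter scope (depth=1)
Step 2: exit scope (depth=0)
Step 3: enter scope (depth=1)
Step 4: exit scope (depth=0)
Step 5: enter scope (depth=1)
Step 6: declare f=42 at depth 1
Visible at query point: f=42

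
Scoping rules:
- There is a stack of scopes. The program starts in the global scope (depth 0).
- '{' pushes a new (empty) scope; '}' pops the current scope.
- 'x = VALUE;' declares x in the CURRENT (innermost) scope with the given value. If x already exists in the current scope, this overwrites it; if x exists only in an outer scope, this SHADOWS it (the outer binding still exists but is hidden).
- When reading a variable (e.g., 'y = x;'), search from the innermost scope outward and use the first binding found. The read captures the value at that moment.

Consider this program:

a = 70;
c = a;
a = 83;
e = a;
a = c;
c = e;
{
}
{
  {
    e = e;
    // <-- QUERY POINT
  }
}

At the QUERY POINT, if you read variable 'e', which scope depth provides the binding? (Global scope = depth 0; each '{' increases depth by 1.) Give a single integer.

Step 1: declare a=70 at depth 0
Step 2: declare c=(read a)=70 at depth 0
Step 3: declare a=83 at depth 0
Step 4: declare e=(read a)=83 at depth 0
Step 5: declare a=(read c)=70 at depth 0
Step 6: declare c=(read e)=83 at depth 0
Step 7: enter scope (depth=1)
Step 8: exit scope (depth=0)
Step 9: enter scope (depth=1)
Step 10: enter scope (depth=2)
Step 11: declare e=(read e)=83 at depth 2
Visible at query point: a=70 c=83 e=83

Answer: 2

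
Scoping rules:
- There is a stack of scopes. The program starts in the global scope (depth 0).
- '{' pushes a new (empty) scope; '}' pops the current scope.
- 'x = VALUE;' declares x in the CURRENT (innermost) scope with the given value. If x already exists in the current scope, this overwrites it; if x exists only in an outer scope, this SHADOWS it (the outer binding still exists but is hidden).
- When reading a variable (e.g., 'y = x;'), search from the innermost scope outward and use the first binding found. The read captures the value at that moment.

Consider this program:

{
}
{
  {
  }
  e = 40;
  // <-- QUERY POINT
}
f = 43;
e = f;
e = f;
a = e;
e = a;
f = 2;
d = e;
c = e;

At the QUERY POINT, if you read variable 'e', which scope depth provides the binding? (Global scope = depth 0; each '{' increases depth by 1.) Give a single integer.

Step 1: enter scope (depth=1)
Step 2: exit scope (depth=0)
Step 3: enter scope (depth=1)
Step 4: enter scope (depth=2)
Step 5: exit scope (depth=1)
Step 6: declare e=40 at depth 1
Visible at query point: e=40

Answer: 1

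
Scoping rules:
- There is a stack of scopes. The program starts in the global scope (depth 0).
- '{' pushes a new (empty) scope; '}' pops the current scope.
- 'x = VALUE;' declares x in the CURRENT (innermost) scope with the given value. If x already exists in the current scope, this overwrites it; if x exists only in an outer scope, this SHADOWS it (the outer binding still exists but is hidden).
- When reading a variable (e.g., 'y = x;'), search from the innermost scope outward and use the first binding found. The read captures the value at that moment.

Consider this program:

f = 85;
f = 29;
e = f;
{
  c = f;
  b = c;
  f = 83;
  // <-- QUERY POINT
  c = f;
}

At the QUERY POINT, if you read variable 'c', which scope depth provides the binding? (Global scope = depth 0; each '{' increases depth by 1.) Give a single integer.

Answer: 1

Derivation:
Step 1: declare f=85 at depth 0
Step 2: declare f=29 at depth 0
Step 3: declare e=(read f)=29 at depth 0
Step 4: enter scope (depth=1)
Step 5: declare c=(read f)=29 at depth 1
Step 6: declare b=(read c)=29 at depth 1
Step 7: declare f=83 at depth 1
Visible at query point: b=29 c=29 e=29 f=83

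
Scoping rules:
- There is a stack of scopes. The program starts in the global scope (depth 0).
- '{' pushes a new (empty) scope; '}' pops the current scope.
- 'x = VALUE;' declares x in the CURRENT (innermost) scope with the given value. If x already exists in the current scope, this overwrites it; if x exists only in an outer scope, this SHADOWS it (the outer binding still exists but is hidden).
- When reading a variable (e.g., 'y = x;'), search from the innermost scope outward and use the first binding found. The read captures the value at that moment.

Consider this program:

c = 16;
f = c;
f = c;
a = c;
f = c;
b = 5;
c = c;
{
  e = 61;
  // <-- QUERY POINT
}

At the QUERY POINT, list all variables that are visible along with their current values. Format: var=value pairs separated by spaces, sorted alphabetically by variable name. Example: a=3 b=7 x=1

Step 1: declare c=16 at depth 0
Step 2: declare f=(read c)=16 at depth 0
Step 3: declare f=(read c)=16 at depth 0
Step 4: declare a=(read c)=16 at depth 0
Step 5: declare f=(read c)=16 at depth 0
Step 6: declare b=5 at depth 0
Step 7: declare c=(read c)=16 at depth 0
Step 8: enter scope (depth=1)
Step 9: declare e=61 at depth 1
Visible at query point: a=16 b=5 c=16 e=61 f=16

Answer: a=16 b=5 c=16 e=61 f=16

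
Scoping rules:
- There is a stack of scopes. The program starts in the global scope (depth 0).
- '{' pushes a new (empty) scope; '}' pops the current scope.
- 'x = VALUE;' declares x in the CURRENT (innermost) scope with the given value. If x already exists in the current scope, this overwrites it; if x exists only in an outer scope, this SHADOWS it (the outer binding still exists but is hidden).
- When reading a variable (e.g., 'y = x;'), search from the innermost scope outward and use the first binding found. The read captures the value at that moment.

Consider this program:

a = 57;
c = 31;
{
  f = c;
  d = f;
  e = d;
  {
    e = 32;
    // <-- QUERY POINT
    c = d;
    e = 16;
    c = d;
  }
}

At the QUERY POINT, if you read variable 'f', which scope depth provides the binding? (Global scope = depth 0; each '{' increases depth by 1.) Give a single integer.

Step 1: declare a=57 at depth 0
Step 2: declare c=31 at depth 0
Step 3: enter scope (depth=1)
Step 4: declare f=(read c)=31 at depth 1
Step 5: declare d=(read f)=31 at depth 1
Step 6: declare e=(read d)=31 at depth 1
Step 7: enter scope (depth=2)
Step 8: declare e=32 at depth 2
Visible at query point: a=57 c=31 d=31 e=32 f=31

Answer: 1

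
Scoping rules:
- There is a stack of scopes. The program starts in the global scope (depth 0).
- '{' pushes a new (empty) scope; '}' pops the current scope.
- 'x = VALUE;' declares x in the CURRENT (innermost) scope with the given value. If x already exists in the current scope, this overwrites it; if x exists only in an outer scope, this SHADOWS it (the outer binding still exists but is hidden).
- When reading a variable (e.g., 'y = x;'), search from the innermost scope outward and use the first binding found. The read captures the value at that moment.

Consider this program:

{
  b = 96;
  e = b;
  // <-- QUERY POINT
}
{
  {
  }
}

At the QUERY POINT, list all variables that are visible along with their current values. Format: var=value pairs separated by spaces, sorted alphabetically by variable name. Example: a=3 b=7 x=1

Step 1: enter scope (depth=1)
Step 2: declare b=96 at depth 1
Step 3: declare e=(read b)=96 at depth 1
Visible at query point: b=96 e=96

Answer: b=96 e=96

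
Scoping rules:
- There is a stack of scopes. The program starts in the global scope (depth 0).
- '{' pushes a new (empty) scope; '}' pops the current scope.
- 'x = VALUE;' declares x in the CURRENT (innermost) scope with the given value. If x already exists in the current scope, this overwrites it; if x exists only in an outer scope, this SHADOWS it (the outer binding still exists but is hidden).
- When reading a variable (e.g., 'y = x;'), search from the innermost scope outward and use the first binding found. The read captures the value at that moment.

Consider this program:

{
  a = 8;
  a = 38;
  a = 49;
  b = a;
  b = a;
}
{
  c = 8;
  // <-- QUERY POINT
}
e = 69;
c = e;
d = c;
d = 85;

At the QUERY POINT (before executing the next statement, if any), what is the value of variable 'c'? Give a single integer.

Answer: 8

Derivation:
Step 1: enter scope (depth=1)
Step 2: declare a=8 at depth 1
Step 3: declare a=38 at depth 1
Step 4: declare a=49 at depth 1
Step 5: declare b=(read a)=49 at depth 1
Step 6: declare b=(read a)=49 at depth 1
Step 7: exit scope (depth=0)
Step 8: enter scope (depth=1)
Step 9: declare c=8 at depth 1
Visible at query point: c=8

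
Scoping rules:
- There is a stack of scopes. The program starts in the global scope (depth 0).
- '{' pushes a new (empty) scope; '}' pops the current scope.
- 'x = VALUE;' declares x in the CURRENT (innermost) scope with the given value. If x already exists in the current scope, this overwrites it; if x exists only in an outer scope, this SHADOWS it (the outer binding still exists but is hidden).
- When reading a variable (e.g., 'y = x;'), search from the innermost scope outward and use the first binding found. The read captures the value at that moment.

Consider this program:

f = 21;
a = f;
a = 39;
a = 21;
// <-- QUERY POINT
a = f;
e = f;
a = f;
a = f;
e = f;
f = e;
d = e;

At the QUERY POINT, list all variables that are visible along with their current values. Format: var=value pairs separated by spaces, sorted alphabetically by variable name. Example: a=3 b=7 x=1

Step 1: declare f=21 at depth 0
Step 2: declare a=(read f)=21 at depth 0
Step 3: declare a=39 at depth 0
Step 4: declare a=21 at depth 0
Visible at query point: a=21 f=21

Answer: a=21 f=21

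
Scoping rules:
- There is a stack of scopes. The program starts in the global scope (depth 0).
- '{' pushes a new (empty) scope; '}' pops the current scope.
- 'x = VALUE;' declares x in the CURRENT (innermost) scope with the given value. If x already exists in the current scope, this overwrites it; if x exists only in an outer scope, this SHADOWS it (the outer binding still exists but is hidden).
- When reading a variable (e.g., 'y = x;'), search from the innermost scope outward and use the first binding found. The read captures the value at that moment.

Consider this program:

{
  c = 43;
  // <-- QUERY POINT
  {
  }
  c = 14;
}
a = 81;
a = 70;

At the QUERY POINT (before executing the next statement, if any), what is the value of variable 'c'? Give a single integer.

Answer: 43

Derivation:
Step 1: enter scope (depth=1)
Step 2: declare c=43 at depth 1
Visible at query point: c=43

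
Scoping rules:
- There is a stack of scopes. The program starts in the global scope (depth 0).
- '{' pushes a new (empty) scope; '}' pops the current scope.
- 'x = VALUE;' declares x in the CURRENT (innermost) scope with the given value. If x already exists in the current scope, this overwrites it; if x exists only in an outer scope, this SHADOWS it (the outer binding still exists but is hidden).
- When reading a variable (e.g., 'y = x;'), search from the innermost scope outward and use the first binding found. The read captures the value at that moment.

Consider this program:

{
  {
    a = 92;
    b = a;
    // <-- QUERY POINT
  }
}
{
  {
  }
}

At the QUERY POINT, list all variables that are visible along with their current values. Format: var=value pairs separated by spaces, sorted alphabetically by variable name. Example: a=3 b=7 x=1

Answer: a=92 b=92

Derivation:
Step 1: enter scope (depth=1)
Step 2: enter scope (depth=2)
Step 3: declare a=92 at depth 2
Step 4: declare b=(read a)=92 at depth 2
Visible at query point: a=92 b=92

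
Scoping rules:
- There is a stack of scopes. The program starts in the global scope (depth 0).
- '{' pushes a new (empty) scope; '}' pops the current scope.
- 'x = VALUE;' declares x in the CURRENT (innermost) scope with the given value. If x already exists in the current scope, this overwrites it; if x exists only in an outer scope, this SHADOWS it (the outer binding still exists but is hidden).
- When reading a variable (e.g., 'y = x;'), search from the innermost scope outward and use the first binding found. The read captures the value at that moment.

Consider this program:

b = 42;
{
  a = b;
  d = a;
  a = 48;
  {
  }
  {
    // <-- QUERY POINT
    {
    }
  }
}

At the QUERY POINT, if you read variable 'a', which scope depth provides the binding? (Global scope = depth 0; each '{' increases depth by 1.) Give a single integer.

Step 1: declare b=42 at depth 0
Step 2: enter scope (depth=1)
Step 3: declare a=(read b)=42 at depth 1
Step 4: declare d=(read a)=42 at depth 1
Step 5: declare a=48 at depth 1
Step 6: enter scope (depth=2)
Step 7: exit scope (depth=1)
Step 8: enter scope (depth=2)
Visible at query point: a=48 b=42 d=42

Answer: 1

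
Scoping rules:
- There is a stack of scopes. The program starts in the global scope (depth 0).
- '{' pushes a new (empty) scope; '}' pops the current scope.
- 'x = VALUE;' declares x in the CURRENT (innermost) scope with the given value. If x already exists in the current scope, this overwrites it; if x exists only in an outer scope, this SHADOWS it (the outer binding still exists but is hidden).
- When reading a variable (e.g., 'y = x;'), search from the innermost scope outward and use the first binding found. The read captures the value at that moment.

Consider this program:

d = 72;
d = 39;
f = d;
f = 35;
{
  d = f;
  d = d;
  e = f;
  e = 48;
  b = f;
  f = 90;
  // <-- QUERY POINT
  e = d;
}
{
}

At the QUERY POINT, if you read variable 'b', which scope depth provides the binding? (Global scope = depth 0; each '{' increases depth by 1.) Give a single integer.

Answer: 1

Derivation:
Step 1: declare d=72 at depth 0
Step 2: declare d=39 at depth 0
Step 3: declare f=(read d)=39 at depth 0
Step 4: declare f=35 at depth 0
Step 5: enter scope (depth=1)
Step 6: declare d=(read f)=35 at depth 1
Step 7: declare d=(read d)=35 at depth 1
Step 8: declare e=(read f)=35 at depth 1
Step 9: declare e=48 at depth 1
Step 10: declare b=(read f)=35 at depth 1
Step 11: declare f=90 at depth 1
Visible at query point: b=35 d=35 e=48 f=90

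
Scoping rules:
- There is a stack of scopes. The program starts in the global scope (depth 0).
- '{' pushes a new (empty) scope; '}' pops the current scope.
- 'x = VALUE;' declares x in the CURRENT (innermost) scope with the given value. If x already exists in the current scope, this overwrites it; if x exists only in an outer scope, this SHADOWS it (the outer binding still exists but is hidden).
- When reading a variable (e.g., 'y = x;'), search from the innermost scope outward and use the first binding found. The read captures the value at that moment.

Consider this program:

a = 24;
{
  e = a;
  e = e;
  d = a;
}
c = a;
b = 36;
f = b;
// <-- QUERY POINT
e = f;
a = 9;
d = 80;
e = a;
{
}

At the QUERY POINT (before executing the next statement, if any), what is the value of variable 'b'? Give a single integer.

Answer: 36

Derivation:
Step 1: declare a=24 at depth 0
Step 2: enter scope (depth=1)
Step 3: declare e=(read a)=24 at depth 1
Step 4: declare e=(read e)=24 at depth 1
Step 5: declare d=(read a)=24 at depth 1
Step 6: exit scope (depth=0)
Step 7: declare c=(read a)=24 at depth 0
Step 8: declare b=36 at depth 0
Step 9: declare f=(read b)=36 at depth 0
Visible at query point: a=24 b=36 c=24 f=36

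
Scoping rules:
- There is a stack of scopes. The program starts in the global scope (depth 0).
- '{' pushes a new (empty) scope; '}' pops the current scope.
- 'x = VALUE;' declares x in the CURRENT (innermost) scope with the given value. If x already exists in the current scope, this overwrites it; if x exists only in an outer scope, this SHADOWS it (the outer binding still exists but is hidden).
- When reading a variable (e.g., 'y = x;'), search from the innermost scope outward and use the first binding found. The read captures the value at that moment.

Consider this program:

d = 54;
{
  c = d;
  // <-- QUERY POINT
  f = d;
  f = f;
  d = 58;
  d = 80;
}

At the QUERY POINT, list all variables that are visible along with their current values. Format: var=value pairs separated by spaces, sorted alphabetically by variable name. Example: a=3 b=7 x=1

Answer: c=54 d=54

Derivation:
Step 1: declare d=54 at depth 0
Step 2: enter scope (depth=1)
Step 3: declare c=(read d)=54 at depth 1
Visible at query point: c=54 d=54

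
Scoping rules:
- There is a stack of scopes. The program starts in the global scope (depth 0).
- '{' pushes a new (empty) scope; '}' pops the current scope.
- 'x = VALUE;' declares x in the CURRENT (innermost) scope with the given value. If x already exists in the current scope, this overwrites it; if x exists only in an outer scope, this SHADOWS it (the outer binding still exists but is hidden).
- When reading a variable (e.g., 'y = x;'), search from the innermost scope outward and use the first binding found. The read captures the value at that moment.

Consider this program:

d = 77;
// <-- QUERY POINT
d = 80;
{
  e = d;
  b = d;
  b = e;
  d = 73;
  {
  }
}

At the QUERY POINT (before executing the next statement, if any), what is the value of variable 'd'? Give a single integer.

Answer: 77

Derivation:
Step 1: declare d=77 at depth 0
Visible at query point: d=77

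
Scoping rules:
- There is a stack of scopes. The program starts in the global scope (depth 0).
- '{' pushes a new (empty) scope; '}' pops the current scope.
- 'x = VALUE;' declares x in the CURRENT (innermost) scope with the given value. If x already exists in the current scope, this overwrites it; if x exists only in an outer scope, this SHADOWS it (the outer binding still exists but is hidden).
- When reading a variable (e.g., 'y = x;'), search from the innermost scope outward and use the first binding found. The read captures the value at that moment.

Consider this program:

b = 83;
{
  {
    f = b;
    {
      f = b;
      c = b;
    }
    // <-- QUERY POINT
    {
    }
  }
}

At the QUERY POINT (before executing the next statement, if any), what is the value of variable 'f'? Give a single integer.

Step 1: declare b=83 at depth 0
Step 2: enter scope (depth=1)
Step 3: enter scope (depth=2)
Step 4: declare f=(read b)=83 at depth 2
Step 5: enter scope (depth=3)
Step 6: declare f=(read b)=83 at depth 3
Step 7: declare c=(read b)=83 at depth 3
Step 8: exit scope (depth=2)
Visible at query point: b=83 f=83

Answer: 83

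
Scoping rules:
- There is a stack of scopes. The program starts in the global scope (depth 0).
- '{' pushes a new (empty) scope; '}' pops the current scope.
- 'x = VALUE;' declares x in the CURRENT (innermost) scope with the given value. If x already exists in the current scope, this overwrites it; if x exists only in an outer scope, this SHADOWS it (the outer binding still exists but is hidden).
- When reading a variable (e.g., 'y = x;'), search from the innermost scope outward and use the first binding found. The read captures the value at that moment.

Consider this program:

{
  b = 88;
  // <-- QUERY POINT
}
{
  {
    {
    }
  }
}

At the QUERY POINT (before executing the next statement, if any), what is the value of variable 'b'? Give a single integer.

Step 1: enter scope (depth=1)
Step 2: declare b=88 at depth 1
Visible at query point: b=88

Answer: 88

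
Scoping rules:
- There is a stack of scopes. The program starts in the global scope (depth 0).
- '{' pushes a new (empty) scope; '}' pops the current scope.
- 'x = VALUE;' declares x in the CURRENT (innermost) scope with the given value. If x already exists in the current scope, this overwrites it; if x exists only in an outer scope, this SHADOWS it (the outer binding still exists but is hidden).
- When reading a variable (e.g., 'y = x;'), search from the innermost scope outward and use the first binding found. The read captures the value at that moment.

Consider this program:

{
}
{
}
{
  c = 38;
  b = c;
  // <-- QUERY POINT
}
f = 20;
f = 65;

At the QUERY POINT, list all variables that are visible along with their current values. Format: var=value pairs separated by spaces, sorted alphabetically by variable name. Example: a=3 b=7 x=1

Step 1: enter scope (depth=1)
Step 2: exit scope (depth=0)
Step 3: enter scope (depth=1)
Step 4: exit scope (depth=0)
Step 5: enter scope (depth=1)
Step 6: declare c=38 at depth 1
Step 7: declare b=(read c)=38 at depth 1
Visible at query point: b=38 c=38

Answer: b=38 c=38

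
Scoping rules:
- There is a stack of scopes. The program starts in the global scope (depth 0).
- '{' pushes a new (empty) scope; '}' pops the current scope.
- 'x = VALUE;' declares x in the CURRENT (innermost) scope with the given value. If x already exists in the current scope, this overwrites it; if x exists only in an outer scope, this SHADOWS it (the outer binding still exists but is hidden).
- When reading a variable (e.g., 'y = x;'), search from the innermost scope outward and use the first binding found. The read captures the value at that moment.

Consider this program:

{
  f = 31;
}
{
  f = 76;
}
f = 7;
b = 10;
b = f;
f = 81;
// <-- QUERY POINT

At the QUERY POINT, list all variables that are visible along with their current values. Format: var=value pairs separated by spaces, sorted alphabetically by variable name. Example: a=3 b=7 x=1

Step 1: enter scope (depth=1)
Step 2: declare f=31 at depth 1
Step 3: exit scope (depth=0)
Step 4: enter scope (depth=1)
Step 5: declare f=76 at depth 1
Step 6: exit scope (depth=0)
Step 7: declare f=7 at depth 0
Step 8: declare b=10 at depth 0
Step 9: declare b=(read f)=7 at depth 0
Step 10: declare f=81 at depth 0
Visible at query point: b=7 f=81

Answer: b=7 f=81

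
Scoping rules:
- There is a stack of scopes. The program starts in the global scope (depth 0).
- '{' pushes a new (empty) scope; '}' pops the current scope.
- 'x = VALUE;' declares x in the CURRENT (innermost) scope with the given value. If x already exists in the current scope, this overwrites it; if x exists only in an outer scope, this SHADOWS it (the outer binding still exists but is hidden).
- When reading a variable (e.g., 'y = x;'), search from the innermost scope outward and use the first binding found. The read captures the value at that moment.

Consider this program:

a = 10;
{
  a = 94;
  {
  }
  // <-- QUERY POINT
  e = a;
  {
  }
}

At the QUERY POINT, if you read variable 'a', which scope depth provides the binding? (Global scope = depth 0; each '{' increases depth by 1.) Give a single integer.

Answer: 1

Derivation:
Step 1: declare a=10 at depth 0
Step 2: enter scope (depth=1)
Step 3: declare a=94 at depth 1
Step 4: enter scope (depth=2)
Step 5: exit scope (depth=1)
Visible at query point: a=94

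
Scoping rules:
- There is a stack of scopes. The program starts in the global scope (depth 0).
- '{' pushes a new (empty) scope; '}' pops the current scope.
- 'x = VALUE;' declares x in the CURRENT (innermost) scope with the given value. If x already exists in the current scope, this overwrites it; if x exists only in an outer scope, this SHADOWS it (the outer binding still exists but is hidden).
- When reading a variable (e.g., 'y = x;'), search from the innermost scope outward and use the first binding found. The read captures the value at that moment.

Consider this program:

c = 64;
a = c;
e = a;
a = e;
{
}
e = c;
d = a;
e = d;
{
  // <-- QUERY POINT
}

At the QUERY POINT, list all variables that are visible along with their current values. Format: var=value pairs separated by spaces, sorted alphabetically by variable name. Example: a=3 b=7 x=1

Answer: a=64 c=64 d=64 e=64

Derivation:
Step 1: declare c=64 at depth 0
Step 2: declare a=(read c)=64 at depth 0
Step 3: declare e=(read a)=64 at depth 0
Step 4: declare a=(read e)=64 at depth 0
Step 5: enter scope (depth=1)
Step 6: exit scope (depth=0)
Step 7: declare e=(read c)=64 at depth 0
Step 8: declare d=(read a)=64 at depth 0
Step 9: declare e=(read d)=64 at depth 0
Step 10: enter scope (depth=1)
Visible at query point: a=64 c=64 d=64 e=64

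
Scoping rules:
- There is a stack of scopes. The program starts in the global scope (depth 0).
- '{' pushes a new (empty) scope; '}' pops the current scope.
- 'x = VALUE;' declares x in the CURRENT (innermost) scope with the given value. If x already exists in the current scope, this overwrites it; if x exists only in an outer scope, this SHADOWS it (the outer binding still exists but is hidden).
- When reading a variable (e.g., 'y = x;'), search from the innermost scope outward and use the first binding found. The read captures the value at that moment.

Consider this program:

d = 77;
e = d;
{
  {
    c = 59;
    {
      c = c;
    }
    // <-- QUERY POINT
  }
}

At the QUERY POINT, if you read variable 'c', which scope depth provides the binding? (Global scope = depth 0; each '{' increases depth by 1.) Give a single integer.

Answer: 2

Derivation:
Step 1: declare d=77 at depth 0
Step 2: declare e=(read d)=77 at depth 0
Step 3: enter scope (depth=1)
Step 4: enter scope (depth=2)
Step 5: declare c=59 at depth 2
Step 6: enter scope (depth=3)
Step 7: declare c=(read c)=59 at depth 3
Step 8: exit scope (depth=2)
Visible at query point: c=59 d=77 e=77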